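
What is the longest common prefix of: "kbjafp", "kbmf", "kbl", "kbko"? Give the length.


Words: kbjafp, kbmf, kbl, kbko
  Position 0: all 'k' => match
  Position 1: all 'b' => match
  Position 2: ('j', 'm', 'l', 'k') => mismatch, stop
LCP = "kb" (length 2)

2


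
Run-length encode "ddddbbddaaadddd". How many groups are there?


Input: ddddbbddaaadddd
Scanning for consecutive runs:
  Group 1: 'd' x 4 (positions 0-3)
  Group 2: 'b' x 2 (positions 4-5)
  Group 3: 'd' x 2 (positions 6-7)
  Group 4: 'a' x 3 (positions 8-10)
  Group 5: 'd' x 4 (positions 11-14)
Total groups: 5

5


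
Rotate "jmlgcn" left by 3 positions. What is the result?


Input: "jmlgcn", rotate left by 3
First 3 characters: "jml"
Remaining characters: "gcn"
Concatenate remaining + first: "gcn" + "jml" = "gcnjml"

gcnjml


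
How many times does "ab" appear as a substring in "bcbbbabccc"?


Searching for "ab" in "bcbbbabccc"
Scanning each position:
  Position 0: "bc" => no
  Position 1: "cb" => no
  Position 2: "bb" => no
  Position 3: "bb" => no
  Position 4: "ba" => no
  Position 5: "ab" => MATCH
  Position 6: "bc" => no
  Position 7: "cc" => no
  Position 8: "cc" => no
Total occurrences: 1

1


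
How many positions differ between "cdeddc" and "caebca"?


Comparing "cdeddc" and "caebca" position by position:
  Position 0: 'c' vs 'c' => same
  Position 1: 'd' vs 'a' => DIFFER
  Position 2: 'e' vs 'e' => same
  Position 3: 'd' vs 'b' => DIFFER
  Position 4: 'd' vs 'c' => DIFFER
  Position 5: 'c' vs 'a' => DIFFER
Positions that differ: 4

4


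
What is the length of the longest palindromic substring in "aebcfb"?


Input: "aebcfb"
Checking substrings for palindromes:
  No multi-char palindromic substrings found
Longest palindromic substring: "a" with length 1

1


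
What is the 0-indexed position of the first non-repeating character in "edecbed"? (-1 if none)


Input: edecbed
Character frequencies:
  'b': 1
  'c': 1
  'd': 2
  'e': 3
Scanning left to right for freq == 1:
  Position 0 ('e'): freq=3, skip
  Position 1 ('d'): freq=2, skip
  Position 2 ('e'): freq=3, skip
  Position 3 ('c'): unique! => answer = 3

3


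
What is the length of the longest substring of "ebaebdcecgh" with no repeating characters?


Input: "ebaebdcecgh"
Sliding window (track last position of each char):
  Position 0 ('e'): window [0,0] length 1 -- new best
  Position 1 ('b'): window [0,1] length 2 -- new best
  Position 2 ('a'): window [0,2] length 3 -- new best
  Position 3 ('e'): repeat (last at 0), move window start to 1
  Position 3 ('e'): window [1,3] length 3
  Position 4 ('b'): repeat (last at 1), move window start to 2
  Position 4 ('b'): window [2,4] length 3
  Position 5 ('d'): window [2,5] length 4 -- new best
  Position 6 ('c'): window [2,6] length 5 -- new best
  Position 7 ('e'): repeat (last at 3), move window start to 4
  Position 7 ('e'): window [4,7] length 4
  Position 8 ('c'): repeat (last at 6), move window start to 7
  Position 8 ('c'): window [7,8] length 2
  Position 9 ('g'): window [7,9] length 3
  Position 10 ('h'): window [7,10] length 4
Longest substring with no repeats: "aebdc" with length 5

5


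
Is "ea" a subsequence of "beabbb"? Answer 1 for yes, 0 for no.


Check if "ea" is a subsequence of "beabbb"
Greedy scan:
  Position 0 ('b'): no match needed
  Position 1 ('e'): matches sub[0] = 'e'
  Position 2 ('a'): matches sub[1] = 'a'
  Position 3 ('b'): no match needed
  Position 4 ('b'): no match needed
  Position 5 ('b'): no match needed
All 2 characters matched => is a subsequence

1


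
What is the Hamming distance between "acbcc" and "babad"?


Comparing "acbcc" and "babad" position by position:
  Position 0: 'a' vs 'b' => differ
  Position 1: 'c' vs 'a' => differ
  Position 2: 'b' vs 'b' => same
  Position 3: 'c' vs 'a' => differ
  Position 4: 'c' vs 'd' => differ
Total differences (Hamming distance): 4

4


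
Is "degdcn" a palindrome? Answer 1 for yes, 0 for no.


Input: degdcn
Reversed: ncdged
  Compare pos 0 ('d') with pos 5 ('n'): MISMATCH
  Compare pos 1 ('e') with pos 4 ('c'): MISMATCH
  Compare pos 2 ('g') with pos 3 ('d'): MISMATCH
Result: not a palindrome

0


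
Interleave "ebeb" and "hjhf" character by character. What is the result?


Interleaving "ebeb" and "hjhf":
  Position 0: 'e' from first, 'h' from second => "eh"
  Position 1: 'b' from first, 'j' from second => "bj"
  Position 2: 'e' from first, 'h' from second => "eh"
  Position 3: 'b' from first, 'f' from second => "bf"
Result: ehbjehbf

ehbjehbf


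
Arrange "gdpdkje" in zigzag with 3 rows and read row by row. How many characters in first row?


Zigzag "gdpdkje" into 3 rows:
Placing characters:
  'g' => row 0
  'd' => row 1
  'p' => row 2
  'd' => row 1
  'k' => row 0
  'j' => row 1
  'e' => row 2
Rows:
  Row 0: "gk"
  Row 1: "ddj"
  Row 2: "pe"
First row length: 2

2


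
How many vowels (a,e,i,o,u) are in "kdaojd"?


Input: kdaojd
Checking each character:
  'k' at position 0: consonant
  'd' at position 1: consonant
  'a' at position 2: vowel (running total: 1)
  'o' at position 3: vowel (running total: 2)
  'j' at position 4: consonant
  'd' at position 5: consonant
Total vowels: 2

2


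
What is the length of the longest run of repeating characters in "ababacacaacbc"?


Input: "ababacacaacbc"
Scanning for longest run:
  Position 1 ('b'): new char, reset run to 1
  Position 2 ('a'): new char, reset run to 1
  Position 3 ('b'): new char, reset run to 1
  Position 4 ('a'): new char, reset run to 1
  Position 5 ('c'): new char, reset run to 1
  Position 6 ('a'): new char, reset run to 1
  Position 7 ('c'): new char, reset run to 1
  Position 8 ('a'): new char, reset run to 1
  Position 9 ('a'): continues run of 'a', length=2
  Position 10 ('c'): new char, reset run to 1
  Position 11 ('b'): new char, reset run to 1
  Position 12 ('c'): new char, reset run to 1
Longest run: 'a' with length 2

2


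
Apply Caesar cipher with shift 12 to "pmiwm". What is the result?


Caesar cipher: shift "pmiwm" by 12
  'p' (pos 15) + 12 = pos 1 = 'b'
  'm' (pos 12) + 12 = pos 24 = 'y'
  'i' (pos 8) + 12 = pos 20 = 'u'
  'w' (pos 22) + 12 = pos 8 = 'i'
  'm' (pos 12) + 12 = pos 24 = 'y'
Result: byuiy

byuiy


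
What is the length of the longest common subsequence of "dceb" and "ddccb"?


LCS of "dceb" and "ddccb"
DP table:
           d    d    c    c    b
      0    0    0    0    0    0
  d   0    1    1    1    1    1
  c   0    1    1    2    2    2
  e   0    1    1    2    2    2
  b   0    1    1    2    2    3
LCS length = dp[4][5] = 3

3


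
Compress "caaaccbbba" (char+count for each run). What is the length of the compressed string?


Input: caaaccbbba
Runs:
  'c' x 1 => "c1"
  'a' x 3 => "a3"
  'c' x 2 => "c2"
  'b' x 3 => "b3"
  'a' x 1 => "a1"
Compressed: "c1a3c2b3a1"
Compressed length: 10

10


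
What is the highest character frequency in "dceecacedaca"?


Input: dceecacedaca
Character counts:
  'a': 3
  'c': 4
  'd': 2
  'e': 3
Maximum frequency: 4

4


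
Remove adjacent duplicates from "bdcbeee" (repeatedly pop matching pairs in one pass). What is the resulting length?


Input: bdcbeee
Stack-based adjacent duplicate removal:
  Read 'b': push. Stack: b
  Read 'd': push. Stack: bd
  Read 'c': push. Stack: bdc
  Read 'b': push. Stack: bdcb
  Read 'e': push. Stack: bdcbe
  Read 'e': matches stack top 'e' => pop. Stack: bdcb
  Read 'e': push. Stack: bdcbe
Final stack: "bdcbe" (length 5)

5


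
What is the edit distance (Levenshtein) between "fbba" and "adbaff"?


Computing edit distance: "fbba" -> "adbaff"
DP table:
           a    d    b    a    f    f
      0    1    2    3    4    5    6
  f   1    1    2    3    4    4    5
  b   2    2    2    2    3    4    5
  b   3    3    3    2    3    4    5
  a   4    3    4    3    2    3    4
Edit distance = dp[4][6] = 4

4


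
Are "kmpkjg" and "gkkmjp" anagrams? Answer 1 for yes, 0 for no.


Strings: "kmpkjg", "gkkmjp"
Sorted first:  gjkkmp
Sorted second: gjkkmp
Sorted forms match => anagrams

1


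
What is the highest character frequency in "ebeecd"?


Input: ebeecd
Character counts:
  'b': 1
  'c': 1
  'd': 1
  'e': 3
Maximum frequency: 3

3


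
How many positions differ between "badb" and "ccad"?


Comparing "badb" and "ccad" position by position:
  Position 0: 'b' vs 'c' => DIFFER
  Position 1: 'a' vs 'c' => DIFFER
  Position 2: 'd' vs 'a' => DIFFER
  Position 3: 'b' vs 'd' => DIFFER
Positions that differ: 4

4


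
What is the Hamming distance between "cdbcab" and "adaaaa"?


Comparing "cdbcab" and "adaaaa" position by position:
  Position 0: 'c' vs 'a' => differ
  Position 1: 'd' vs 'd' => same
  Position 2: 'b' vs 'a' => differ
  Position 3: 'c' vs 'a' => differ
  Position 4: 'a' vs 'a' => same
  Position 5: 'b' vs 'a' => differ
Total differences (Hamming distance): 4

4


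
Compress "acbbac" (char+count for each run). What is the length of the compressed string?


Input: acbbac
Runs:
  'a' x 1 => "a1"
  'c' x 1 => "c1"
  'b' x 2 => "b2"
  'a' x 1 => "a1"
  'c' x 1 => "c1"
Compressed: "a1c1b2a1c1"
Compressed length: 10

10


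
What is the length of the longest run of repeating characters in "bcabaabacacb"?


Input: "bcabaabacacb"
Scanning for longest run:
  Position 1 ('c'): new char, reset run to 1
  Position 2 ('a'): new char, reset run to 1
  Position 3 ('b'): new char, reset run to 1
  Position 4 ('a'): new char, reset run to 1
  Position 5 ('a'): continues run of 'a', length=2
  Position 6 ('b'): new char, reset run to 1
  Position 7 ('a'): new char, reset run to 1
  Position 8 ('c'): new char, reset run to 1
  Position 9 ('a'): new char, reset run to 1
  Position 10 ('c'): new char, reset run to 1
  Position 11 ('b'): new char, reset run to 1
Longest run: 'a' with length 2

2


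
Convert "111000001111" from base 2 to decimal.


Input: "111000001111" in base 2
Positional expansion:
  Digit '1' (value 1) x 2^11 = 2048
  Digit '1' (value 1) x 2^10 = 1024
  Digit '1' (value 1) x 2^9 = 512
  Digit '0' (value 0) x 2^8 = 0
  Digit '0' (value 0) x 2^7 = 0
  Digit '0' (value 0) x 2^6 = 0
  Digit '0' (value 0) x 2^5 = 0
  Digit '0' (value 0) x 2^4 = 0
  Digit '1' (value 1) x 2^3 = 8
  Digit '1' (value 1) x 2^2 = 4
  Digit '1' (value 1) x 2^1 = 2
  Digit '1' (value 1) x 2^0 = 1
Sum = 3599

3599


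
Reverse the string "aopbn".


Input: aopbn
Reading characters right to left:
  Position 4: 'n'
  Position 3: 'b'
  Position 2: 'p'
  Position 1: 'o'
  Position 0: 'a'
Reversed: nbpoa

nbpoa


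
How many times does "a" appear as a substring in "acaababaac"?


Searching for "a" in "acaababaac"
Scanning each position:
  Position 0: "a" => MATCH
  Position 1: "c" => no
  Position 2: "a" => MATCH
  Position 3: "a" => MATCH
  Position 4: "b" => no
  Position 5: "a" => MATCH
  Position 6: "b" => no
  Position 7: "a" => MATCH
  Position 8: "a" => MATCH
  Position 9: "c" => no
Total occurrences: 6

6


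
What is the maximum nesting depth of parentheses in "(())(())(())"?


Input: "(())(())(())"
Tracking depth:
  Position 0 '(': depth becomes 1
  Position 1 '(': depth becomes 2
  Position 2 ')': depth becomes 1
  Position 3 ')': depth becomes 0
  Position 4 '(': depth becomes 1
  Position 5 '(': depth becomes 2
  Position 6 ')': depth becomes 1
  Position 7 ')': depth becomes 0
  Position 8 '(': depth becomes 1
  Position 9 '(': depth becomes 2
  Position 10 ')': depth becomes 1
  Position 11 ')': depth becomes 0
Maximum depth reached: 2

2


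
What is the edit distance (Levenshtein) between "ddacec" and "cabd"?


Computing edit distance: "ddacec" -> "cabd"
DP table:
           c    a    b    d
      0    1    2    3    4
  d   1    1    2    3    3
  d   2    2    2    3    3
  a   3    3    2    3    4
  c   4    3    3    3    4
  e   5    4    4    4    4
  c   6    5    5    5    5
Edit distance = dp[6][4] = 5

5


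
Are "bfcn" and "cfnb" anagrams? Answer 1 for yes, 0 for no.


Strings: "bfcn", "cfnb"
Sorted first:  bcfn
Sorted second: bcfn
Sorted forms match => anagrams

1


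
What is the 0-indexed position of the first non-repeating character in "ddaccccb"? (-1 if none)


Input: ddaccccb
Character frequencies:
  'a': 1
  'b': 1
  'c': 4
  'd': 2
Scanning left to right for freq == 1:
  Position 0 ('d'): freq=2, skip
  Position 1 ('d'): freq=2, skip
  Position 2 ('a'): unique! => answer = 2

2


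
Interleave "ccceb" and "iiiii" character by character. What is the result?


Interleaving "ccceb" and "iiiii":
  Position 0: 'c' from first, 'i' from second => "ci"
  Position 1: 'c' from first, 'i' from second => "ci"
  Position 2: 'c' from first, 'i' from second => "ci"
  Position 3: 'e' from first, 'i' from second => "ei"
  Position 4: 'b' from first, 'i' from second => "bi"
Result: cicicieibi

cicicieibi


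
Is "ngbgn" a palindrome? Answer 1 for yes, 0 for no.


Input: ngbgn
Reversed: ngbgn
  Compare pos 0 ('n') with pos 4 ('n'): match
  Compare pos 1 ('g') with pos 3 ('g'): match
Result: palindrome

1


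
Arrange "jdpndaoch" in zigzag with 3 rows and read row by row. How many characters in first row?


Zigzag "jdpndaoch" into 3 rows:
Placing characters:
  'j' => row 0
  'd' => row 1
  'p' => row 2
  'n' => row 1
  'd' => row 0
  'a' => row 1
  'o' => row 2
  'c' => row 1
  'h' => row 0
Rows:
  Row 0: "jdh"
  Row 1: "dnac"
  Row 2: "po"
First row length: 3

3


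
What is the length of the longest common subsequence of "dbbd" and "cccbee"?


LCS of "dbbd" and "cccbee"
DP table:
           c    c    c    b    e    e
      0    0    0    0    0    0    0
  d   0    0    0    0    0    0    0
  b   0    0    0    0    1    1    1
  b   0    0    0    0    1    1    1
  d   0    0    0    0    1    1    1
LCS length = dp[4][6] = 1

1


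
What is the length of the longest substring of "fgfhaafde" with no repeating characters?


Input: "fgfhaafde"
Sliding window (track last position of each char):
  Position 0 ('f'): window [0,0] length 1 -- new best
  Position 1 ('g'): window [0,1] length 2 -- new best
  Position 2 ('f'): repeat (last at 0), move window start to 1
  Position 2 ('f'): window [1,2] length 2
  Position 3 ('h'): window [1,3] length 3 -- new best
  Position 4 ('a'): window [1,4] length 4 -- new best
  Position 5 ('a'): repeat (last at 4), move window start to 5
  Position 5 ('a'): window [5,5] length 1
  Position 6 ('f'): window [5,6] length 2
  Position 7 ('d'): window [5,7] length 3
  Position 8 ('e'): window [5,8] length 4
Longest substring with no repeats: "gfha" with length 4

4


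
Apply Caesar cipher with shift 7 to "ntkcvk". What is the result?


Caesar cipher: shift "ntkcvk" by 7
  'n' (pos 13) + 7 = pos 20 = 'u'
  't' (pos 19) + 7 = pos 0 = 'a'
  'k' (pos 10) + 7 = pos 17 = 'r'
  'c' (pos 2) + 7 = pos 9 = 'j'
  'v' (pos 21) + 7 = pos 2 = 'c'
  'k' (pos 10) + 7 = pos 17 = 'r'
Result: uarjcr

uarjcr


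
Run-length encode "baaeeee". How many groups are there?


Input: baaeeee
Scanning for consecutive runs:
  Group 1: 'b' x 1 (positions 0-0)
  Group 2: 'a' x 2 (positions 1-2)
  Group 3: 'e' x 4 (positions 3-6)
Total groups: 3

3


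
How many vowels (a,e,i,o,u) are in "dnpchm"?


Input: dnpchm
Checking each character:
  'd' at position 0: consonant
  'n' at position 1: consonant
  'p' at position 2: consonant
  'c' at position 3: consonant
  'h' at position 4: consonant
  'm' at position 5: consonant
Total vowels: 0

0


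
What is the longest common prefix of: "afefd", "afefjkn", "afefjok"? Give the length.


Words: afefd, afefjkn, afefjok
  Position 0: all 'a' => match
  Position 1: all 'f' => match
  Position 2: all 'e' => match
  Position 3: all 'f' => match
  Position 4: ('d', 'j', 'j') => mismatch, stop
LCP = "afef" (length 4)

4


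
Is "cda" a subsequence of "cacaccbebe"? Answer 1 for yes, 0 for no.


Check if "cda" is a subsequence of "cacaccbebe"
Greedy scan:
  Position 0 ('c'): matches sub[0] = 'c'
  Position 1 ('a'): no match needed
  Position 2 ('c'): no match needed
  Position 3 ('a'): no match needed
  Position 4 ('c'): no match needed
  Position 5 ('c'): no match needed
  Position 6 ('b'): no match needed
  Position 7 ('e'): no match needed
  Position 8 ('b'): no match needed
  Position 9 ('e'): no match needed
Only matched 1/3 characters => not a subsequence

0


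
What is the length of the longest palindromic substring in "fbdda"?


Input: "fbdda"
Checking substrings for palindromes:
  [2:4] "dd" (len 2) => palindrome
Longest palindromic substring: "dd" with length 2

2


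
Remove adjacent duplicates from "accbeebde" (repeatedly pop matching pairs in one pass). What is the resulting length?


Input: accbeebde
Stack-based adjacent duplicate removal:
  Read 'a': push. Stack: a
  Read 'c': push. Stack: ac
  Read 'c': matches stack top 'c' => pop. Stack: a
  Read 'b': push. Stack: ab
  Read 'e': push. Stack: abe
  Read 'e': matches stack top 'e' => pop. Stack: ab
  Read 'b': matches stack top 'b' => pop. Stack: a
  Read 'd': push. Stack: ad
  Read 'e': push. Stack: ade
Final stack: "ade" (length 3)

3


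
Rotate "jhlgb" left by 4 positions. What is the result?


Input: "jhlgb", rotate left by 4
First 4 characters: "jhlg"
Remaining characters: "b"
Concatenate remaining + first: "b" + "jhlg" = "bjhlg"

bjhlg


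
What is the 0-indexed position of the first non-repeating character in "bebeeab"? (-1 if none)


Input: bebeeab
Character frequencies:
  'a': 1
  'b': 3
  'e': 3
Scanning left to right for freq == 1:
  Position 0 ('b'): freq=3, skip
  Position 1 ('e'): freq=3, skip
  Position 2 ('b'): freq=3, skip
  Position 3 ('e'): freq=3, skip
  Position 4 ('e'): freq=3, skip
  Position 5 ('a'): unique! => answer = 5

5


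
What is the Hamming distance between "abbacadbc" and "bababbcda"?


Comparing "abbacadbc" and "bababbcda" position by position:
  Position 0: 'a' vs 'b' => differ
  Position 1: 'b' vs 'a' => differ
  Position 2: 'b' vs 'b' => same
  Position 3: 'a' vs 'a' => same
  Position 4: 'c' vs 'b' => differ
  Position 5: 'a' vs 'b' => differ
  Position 6: 'd' vs 'c' => differ
  Position 7: 'b' vs 'd' => differ
  Position 8: 'c' vs 'a' => differ
Total differences (Hamming distance): 7

7


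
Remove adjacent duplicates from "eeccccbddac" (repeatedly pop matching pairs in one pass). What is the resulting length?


Input: eeccccbddac
Stack-based adjacent duplicate removal:
  Read 'e': push. Stack: e
  Read 'e': matches stack top 'e' => pop. Stack: (empty)
  Read 'c': push. Stack: c
  Read 'c': matches stack top 'c' => pop. Stack: (empty)
  Read 'c': push. Stack: c
  Read 'c': matches stack top 'c' => pop. Stack: (empty)
  Read 'b': push. Stack: b
  Read 'd': push. Stack: bd
  Read 'd': matches stack top 'd' => pop. Stack: b
  Read 'a': push. Stack: ba
  Read 'c': push. Stack: bac
Final stack: "bac" (length 3)

3


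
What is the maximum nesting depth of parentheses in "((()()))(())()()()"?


Input: "((()()))(())()()()"
Tracking depth:
  Position 0 '(': depth becomes 1
  Position 1 '(': depth becomes 2
  Position 2 '(': depth becomes 3
  Position 3 ')': depth becomes 2
  Position 4 '(': depth becomes 3
  Position 5 ')': depth becomes 2
  Position 6 ')': depth becomes 1
  Position 7 ')': depth becomes 0
  Position 8 '(': depth becomes 1
  Position 9 '(': depth becomes 2
  Position 10 ')': depth becomes 1
  Position 11 ')': depth becomes 0
  Position 12 '(': depth becomes 1
  Position 13 ')': depth becomes 0
  Position 14 '(': depth becomes 1
  Position 15 ')': depth becomes 0
  Position 16 '(': depth becomes 1
  Position 17 ')': depth becomes 0
Maximum depth reached: 3

3


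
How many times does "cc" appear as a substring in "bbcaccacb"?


Searching for "cc" in "bbcaccacb"
Scanning each position:
  Position 0: "bb" => no
  Position 1: "bc" => no
  Position 2: "ca" => no
  Position 3: "ac" => no
  Position 4: "cc" => MATCH
  Position 5: "ca" => no
  Position 6: "ac" => no
  Position 7: "cb" => no
Total occurrences: 1

1


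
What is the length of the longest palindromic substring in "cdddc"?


Input: "cdddc"
Checking substrings for palindromes:
  [0:5] "cdddc" (len 5) => palindrome
  [1:4] "ddd" (len 3) => palindrome
  [1:3] "dd" (len 2) => palindrome
  [2:4] "dd" (len 2) => palindrome
Longest palindromic substring: "cdddc" with length 5

5


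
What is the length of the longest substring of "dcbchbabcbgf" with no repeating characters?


Input: "dcbchbabcbgf"
Sliding window (track last position of each char):
  Position 0 ('d'): window [0,0] length 1 -- new best
  Position 1 ('c'): window [0,1] length 2 -- new best
  Position 2 ('b'): window [0,2] length 3 -- new best
  Position 3 ('c'): repeat (last at 1), move window start to 2
  Position 3 ('c'): window [2,3] length 2
  Position 4 ('h'): window [2,4] length 3
  Position 5 ('b'): repeat (last at 2), move window start to 3
  Position 5 ('b'): window [3,5] length 3
  Position 6 ('a'): window [3,6] length 4 -- new best
  Position 7 ('b'): repeat (last at 5), move window start to 6
  Position 7 ('b'): window [6,7] length 2
  Position 8 ('c'): window [6,8] length 3
  Position 9 ('b'): repeat (last at 7), move window start to 8
  Position 9 ('b'): window [8,9] length 2
  Position 10 ('g'): window [8,10] length 3
  Position 11 ('f'): window [8,11] length 4
Longest substring with no repeats: "chba" with length 4

4


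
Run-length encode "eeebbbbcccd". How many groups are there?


Input: eeebbbbcccd
Scanning for consecutive runs:
  Group 1: 'e' x 3 (positions 0-2)
  Group 2: 'b' x 4 (positions 3-6)
  Group 3: 'c' x 3 (positions 7-9)
  Group 4: 'd' x 1 (positions 10-10)
Total groups: 4

4


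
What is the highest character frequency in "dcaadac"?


Input: dcaadac
Character counts:
  'a': 3
  'c': 2
  'd': 2
Maximum frequency: 3

3


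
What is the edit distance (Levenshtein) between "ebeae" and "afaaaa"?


Computing edit distance: "ebeae" -> "afaaaa"
DP table:
           a    f    a    a    a    a
      0    1    2    3    4    5    6
  e   1    1    2    3    4    5    6
  b   2    2    2    3    4    5    6
  e   3    3    3    3    4    5    6
  a   4    3    4    3    3    4    5
  e   5    4    4    4    4    4    5
Edit distance = dp[5][6] = 5

5


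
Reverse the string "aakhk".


Input: aakhk
Reading characters right to left:
  Position 4: 'k'
  Position 3: 'h'
  Position 2: 'k'
  Position 1: 'a'
  Position 0: 'a'
Reversed: khkaa

khkaa


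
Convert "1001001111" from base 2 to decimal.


Input: "1001001111" in base 2
Positional expansion:
  Digit '1' (value 1) x 2^9 = 512
  Digit '0' (value 0) x 2^8 = 0
  Digit '0' (value 0) x 2^7 = 0
  Digit '1' (value 1) x 2^6 = 64
  Digit '0' (value 0) x 2^5 = 0
  Digit '0' (value 0) x 2^4 = 0
  Digit '1' (value 1) x 2^3 = 8
  Digit '1' (value 1) x 2^2 = 4
  Digit '1' (value 1) x 2^1 = 2
  Digit '1' (value 1) x 2^0 = 1
Sum = 591

591


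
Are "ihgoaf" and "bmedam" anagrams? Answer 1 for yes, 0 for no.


Strings: "ihgoaf", "bmedam"
Sorted first:  afghio
Sorted second: abdemm
Differ at position 1: 'f' vs 'b' => not anagrams

0


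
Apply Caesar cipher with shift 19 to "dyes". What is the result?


Caesar cipher: shift "dyes" by 19
  'd' (pos 3) + 19 = pos 22 = 'w'
  'y' (pos 24) + 19 = pos 17 = 'r'
  'e' (pos 4) + 19 = pos 23 = 'x'
  's' (pos 18) + 19 = pos 11 = 'l'
Result: wrxl

wrxl


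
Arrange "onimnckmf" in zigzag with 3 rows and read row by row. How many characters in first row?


Zigzag "onimnckmf" into 3 rows:
Placing characters:
  'o' => row 0
  'n' => row 1
  'i' => row 2
  'm' => row 1
  'n' => row 0
  'c' => row 1
  'k' => row 2
  'm' => row 1
  'f' => row 0
Rows:
  Row 0: "onf"
  Row 1: "nmcm"
  Row 2: "ik"
First row length: 3

3


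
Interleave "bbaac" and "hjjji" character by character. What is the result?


Interleaving "bbaac" and "hjjji":
  Position 0: 'b' from first, 'h' from second => "bh"
  Position 1: 'b' from first, 'j' from second => "bj"
  Position 2: 'a' from first, 'j' from second => "aj"
  Position 3: 'a' from first, 'j' from second => "aj"
  Position 4: 'c' from first, 'i' from second => "ci"
Result: bhbjajajci

bhbjajajci


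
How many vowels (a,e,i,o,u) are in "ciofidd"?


Input: ciofidd
Checking each character:
  'c' at position 0: consonant
  'i' at position 1: vowel (running total: 1)
  'o' at position 2: vowel (running total: 2)
  'f' at position 3: consonant
  'i' at position 4: vowel (running total: 3)
  'd' at position 5: consonant
  'd' at position 6: consonant
Total vowels: 3

3


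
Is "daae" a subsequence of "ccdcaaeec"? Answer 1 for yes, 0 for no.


Check if "daae" is a subsequence of "ccdcaaeec"
Greedy scan:
  Position 0 ('c'): no match needed
  Position 1 ('c'): no match needed
  Position 2 ('d'): matches sub[0] = 'd'
  Position 3 ('c'): no match needed
  Position 4 ('a'): matches sub[1] = 'a'
  Position 5 ('a'): matches sub[2] = 'a'
  Position 6 ('e'): matches sub[3] = 'e'
  Position 7 ('e'): no match needed
  Position 8 ('c'): no match needed
All 4 characters matched => is a subsequence

1


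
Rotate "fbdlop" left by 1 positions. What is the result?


Input: "fbdlop", rotate left by 1
First 1 characters: "f"
Remaining characters: "bdlop"
Concatenate remaining + first: "bdlop" + "f" = "bdlopf"

bdlopf


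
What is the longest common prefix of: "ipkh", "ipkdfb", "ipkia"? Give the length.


Words: ipkh, ipkdfb, ipkia
  Position 0: all 'i' => match
  Position 1: all 'p' => match
  Position 2: all 'k' => match
  Position 3: ('h', 'd', 'i') => mismatch, stop
LCP = "ipk" (length 3)

3


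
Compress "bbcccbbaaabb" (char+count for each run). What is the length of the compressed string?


Input: bbcccbbaaabb
Runs:
  'b' x 2 => "b2"
  'c' x 3 => "c3"
  'b' x 2 => "b2"
  'a' x 3 => "a3"
  'b' x 2 => "b2"
Compressed: "b2c3b2a3b2"
Compressed length: 10

10


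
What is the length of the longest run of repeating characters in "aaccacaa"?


Input: "aaccacaa"
Scanning for longest run:
  Position 1 ('a'): continues run of 'a', length=2
  Position 2 ('c'): new char, reset run to 1
  Position 3 ('c'): continues run of 'c', length=2
  Position 4 ('a'): new char, reset run to 1
  Position 5 ('c'): new char, reset run to 1
  Position 6 ('a'): new char, reset run to 1
  Position 7 ('a'): continues run of 'a', length=2
Longest run: 'a' with length 2

2


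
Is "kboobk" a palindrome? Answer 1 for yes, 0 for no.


Input: kboobk
Reversed: kboobk
  Compare pos 0 ('k') with pos 5 ('k'): match
  Compare pos 1 ('b') with pos 4 ('b'): match
  Compare pos 2 ('o') with pos 3 ('o'): match
Result: palindrome

1


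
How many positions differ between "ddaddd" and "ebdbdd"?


Comparing "ddaddd" and "ebdbdd" position by position:
  Position 0: 'd' vs 'e' => DIFFER
  Position 1: 'd' vs 'b' => DIFFER
  Position 2: 'a' vs 'd' => DIFFER
  Position 3: 'd' vs 'b' => DIFFER
  Position 4: 'd' vs 'd' => same
  Position 5: 'd' vs 'd' => same
Positions that differ: 4

4


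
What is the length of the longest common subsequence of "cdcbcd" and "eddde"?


LCS of "cdcbcd" and "eddde"
DP table:
           e    d    d    d    e
      0    0    0    0    0    0
  c   0    0    0    0    0    0
  d   0    0    1    1    1    1
  c   0    0    1    1    1    1
  b   0    0    1    1    1    1
  c   0    0    1    1    1    1
  d   0    0    1    2    2    2
LCS length = dp[6][5] = 2

2


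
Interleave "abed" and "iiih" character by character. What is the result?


Interleaving "abed" and "iiih":
  Position 0: 'a' from first, 'i' from second => "ai"
  Position 1: 'b' from first, 'i' from second => "bi"
  Position 2: 'e' from first, 'i' from second => "ei"
  Position 3: 'd' from first, 'h' from second => "dh"
Result: aibieidh

aibieidh


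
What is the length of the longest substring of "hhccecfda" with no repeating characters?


Input: "hhccecfda"
Sliding window (track last position of each char):
  Position 0 ('h'): window [0,0] length 1 -- new best
  Position 1 ('h'): repeat (last at 0), move window start to 1
  Position 1 ('h'): window [1,1] length 1
  Position 2 ('c'): window [1,2] length 2 -- new best
  Position 3 ('c'): repeat (last at 2), move window start to 3
  Position 3 ('c'): window [3,3] length 1
  Position 4 ('e'): window [3,4] length 2
  Position 5 ('c'): repeat (last at 3), move window start to 4
  Position 5 ('c'): window [4,5] length 2
  Position 6 ('f'): window [4,6] length 3 -- new best
  Position 7 ('d'): window [4,7] length 4 -- new best
  Position 8 ('a'): window [4,8] length 5 -- new best
Longest substring with no repeats: "ecfda" with length 5

5


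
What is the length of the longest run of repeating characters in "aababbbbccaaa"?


Input: "aababbbbccaaa"
Scanning for longest run:
  Position 1 ('a'): continues run of 'a', length=2
  Position 2 ('b'): new char, reset run to 1
  Position 3 ('a'): new char, reset run to 1
  Position 4 ('b'): new char, reset run to 1
  Position 5 ('b'): continues run of 'b', length=2
  Position 6 ('b'): continues run of 'b', length=3
  Position 7 ('b'): continues run of 'b', length=4
  Position 8 ('c'): new char, reset run to 1
  Position 9 ('c'): continues run of 'c', length=2
  Position 10 ('a'): new char, reset run to 1
  Position 11 ('a'): continues run of 'a', length=2
  Position 12 ('a'): continues run of 'a', length=3
Longest run: 'b' with length 4

4


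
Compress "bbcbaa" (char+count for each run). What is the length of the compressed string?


Input: bbcbaa
Runs:
  'b' x 2 => "b2"
  'c' x 1 => "c1"
  'b' x 1 => "b1"
  'a' x 2 => "a2"
Compressed: "b2c1b1a2"
Compressed length: 8

8


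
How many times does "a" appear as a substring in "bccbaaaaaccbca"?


Searching for "a" in "bccbaaaaaccbca"
Scanning each position:
  Position 0: "b" => no
  Position 1: "c" => no
  Position 2: "c" => no
  Position 3: "b" => no
  Position 4: "a" => MATCH
  Position 5: "a" => MATCH
  Position 6: "a" => MATCH
  Position 7: "a" => MATCH
  Position 8: "a" => MATCH
  Position 9: "c" => no
  Position 10: "c" => no
  Position 11: "b" => no
  Position 12: "c" => no
  Position 13: "a" => MATCH
Total occurrences: 6

6


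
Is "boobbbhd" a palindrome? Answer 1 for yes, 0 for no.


Input: boobbbhd
Reversed: dhbbboob
  Compare pos 0 ('b') with pos 7 ('d'): MISMATCH
  Compare pos 1 ('o') with pos 6 ('h'): MISMATCH
  Compare pos 2 ('o') with pos 5 ('b'): MISMATCH
  Compare pos 3 ('b') with pos 4 ('b'): match
Result: not a palindrome

0


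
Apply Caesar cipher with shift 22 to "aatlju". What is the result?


Caesar cipher: shift "aatlju" by 22
  'a' (pos 0) + 22 = pos 22 = 'w'
  'a' (pos 0) + 22 = pos 22 = 'w'
  't' (pos 19) + 22 = pos 15 = 'p'
  'l' (pos 11) + 22 = pos 7 = 'h'
  'j' (pos 9) + 22 = pos 5 = 'f'
  'u' (pos 20) + 22 = pos 16 = 'q'
Result: wwphfq

wwphfq


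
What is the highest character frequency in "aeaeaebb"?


Input: aeaeaebb
Character counts:
  'a': 3
  'b': 2
  'e': 3
Maximum frequency: 3

3


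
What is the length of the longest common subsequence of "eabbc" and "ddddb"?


LCS of "eabbc" and "ddddb"
DP table:
           d    d    d    d    b
      0    0    0    0    0    0
  e   0    0    0    0    0    0
  a   0    0    0    0    0    0
  b   0    0    0    0    0    1
  b   0    0    0    0    0    1
  c   0    0    0    0    0    1
LCS length = dp[5][5] = 1

1


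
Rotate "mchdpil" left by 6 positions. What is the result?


Input: "mchdpil", rotate left by 6
First 6 characters: "mchdpi"
Remaining characters: "l"
Concatenate remaining + first: "l" + "mchdpi" = "lmchdpi"

lmchdpi


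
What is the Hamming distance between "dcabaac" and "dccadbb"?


Comparing "dcabaac" and "dccadbb" position by position:
  Position 0: 'd' vs 'd' => same
  Position 1: 'c' vs 'c' => same
  Position 2: 'a' vs 'c' => differ
  Position 3: 'b' vs 'a' => differ
  Position 4: 'a' vs 'd' => differ
  Position 5: 'a' vs 'b' => differ
  Position 6: 'c' vs 'b' => differ
Total differences (Hamming distance): 5

5


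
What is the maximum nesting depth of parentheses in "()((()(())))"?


Input: "()((()(())))"
Tracking depth:
  Position 0 '(': depth becomes 1
  Position 1 ')': depth becomes 0
  Position 2 '(': depth becomes 1
  Position 3 '(': depth becomes 2
  Position 4 '(': depth becomes 3
  Position 5 ')': depth becomes 2
  Position 6 '(': depth becomes 3
  Position 7 '(': depth becomes 4
  Position 8 ')': depth becomes 3
  Position 9 ')': depth becomes 2
  Position 10 ')': depth becomes 1
  Position 11 ')': depth becomes 0
Maximum depth reached: 4

4


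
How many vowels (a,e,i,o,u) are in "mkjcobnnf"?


Input: mkjcobnnf
Checking each character:
  'm' at position 0: consonant
  'k' at position 1: consonant
  'j' at position 2: consonant
  'c' at position 3: consonant
  'o' at position 4: vowel (running total: 1)
  'b' at position 5: consonant
  'n' at position 6: consonant
  'n' at position 7: consonant
  'f' at position 8: consonant
Total vowels: 1

1


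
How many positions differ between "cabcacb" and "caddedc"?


Comparing "cabcacb" and "caddedc" position by position:
  Position 0: 'c' vs 'c' => same
  Position 1: 'a' vs 'a' => same
  Position 2: 'b' vs 'd' => DIFFER
  Position 3: 'c' vs 'd' => DIFFER
  Position 4: 'a' vs 'e' => DIFFER
  Position 5: 'c' vs 'd' => DIFFER
  Position 6: 'b' vs 'c' => DIFFER
Positions that differ: 5

5


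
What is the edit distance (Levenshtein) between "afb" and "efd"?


Computing edit distance: "afb" -> "efd"
DP table:
           e    f    d
      0    1    2    3
  a   1    1    2    3
  f   2    2    1    2
  b   3    3    2    2
Edit distance = dp[3][3] = 2

2


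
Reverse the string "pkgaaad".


Input: pkgaaad
Reading characters right to left:
  Position 6: 'd'
  Position 5: 'a'
  Position 4: 'a'
  Position 3: 'a'
  Position 2: 'g'
  Position 1: 'k'
  Position 0: 'p'
Reversed: daaagkp

daaagkp


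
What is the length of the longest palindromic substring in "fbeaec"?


Input: "fbeaec"
Checking substrings for palindromes:
  [2:5] "eae" (len 3) => palindrome
Longest palindromic substring: "eae" with length 3

3


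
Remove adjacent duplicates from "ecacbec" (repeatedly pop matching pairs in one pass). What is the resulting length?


Input: ecacbec
Stack-based adjacent duplicate removal:
  Read 'e': push. Stack: e
  Read 'c': push. Stack: ec
  Read 'a': push. Stack: eca
  Read 'c': push. Stack: ecac
  Read 'b': push. Stack: ecacb
  Read 'e': push. Stack: ecacbe
  Read 'c': push. Stack: ecacbec
Final stack: "ecacbec" (length 7)

7


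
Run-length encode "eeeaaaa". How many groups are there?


Input: eeeaaaa
Scanning for consecutive runs:
  Group 1: 'e' x 3 (positions 0-2)
  Group 2: 'a' x 4 (positions 3-6)
Total groups: 2

2


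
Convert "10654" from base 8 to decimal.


Input: "10654" in base 8
Positional expansion:
  Digit '1' (value 1) x 8^4 = 4096
  Digit '0' (value 0) x 8^3 = 0
  Digit '6' (value 6) x 8^2 = 384
  Digit '5' (value 5) x 8^1 = 40
  Digit '4' (value 4) x 8^0 = 4
Sum = 4524

4524


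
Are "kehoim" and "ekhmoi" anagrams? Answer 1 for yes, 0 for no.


Strings: "kehoim", "ekhmoi"
Sorted first:  ehikmo
Sorted second: ehikmo
Sorted forms match => anagrams

1


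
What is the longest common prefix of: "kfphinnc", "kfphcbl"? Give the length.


Words: kfphinnc, kfphcbl
  Position 0: all 'k' => match
  Position 1: all 'f' => match
  Position 2: all 'p' => match
  Position 3: all 'h' => match
  Position 4: ('i', 'c') => mismatch, stop
LCP = "kfph" (length 4)

4


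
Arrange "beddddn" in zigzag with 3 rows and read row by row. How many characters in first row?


Zigzag "beddddn" into 3 rows:
Placing characters:
  'b' => row 0
  'e' => row 1
  'd' => row 2
  'd' => row 1
  'd' => row 0
  'd' => row 1
  'n' => row 2
Rows:
  Row 0: "bd"
  Row 1: "edd"
  Row 2: "dn"
First row length: 2

2


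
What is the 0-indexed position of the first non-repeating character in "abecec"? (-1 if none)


Input: abecec
Character frequencies:
  'a': 1
  'b': 1
  'c': 2
  'e': 2
Scanning left to right for freq == 1:
  Position 0 ('a'): unique! => answer = 0

0


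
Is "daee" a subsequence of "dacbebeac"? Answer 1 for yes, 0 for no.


Check if "daee" is a subsequence of "dacbebeac"
Greedy scan:
  Position 0 ('d'): matches sub[0] = 'd'
  Position 1 ('a'): matches sub[1] = 'a'
  Position 2 ('c'): no match needed
  Position 3 ('b'): no match needed
  Position 4 ('e'): matches sub[2] = 'e'
  Position 5 ('b'): no match needed
  Position 6 ('e'): matches sub[3] = 'e'
  Position 7 ('a'): no match needed
  Position 8 ('c'): no match needed
All 4 characters matched => is a subsequence

1


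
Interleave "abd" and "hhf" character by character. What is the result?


Interleaving "abd" and "hhf":
  Position 0: 'a' from first, 'h' from second => "ah"
  Position 1: 'b' from first, 'h' from second => "bh"
  Position 2: 'd' from first, 'f' from second => "df"
Result: ahbhdf

ahbhdf


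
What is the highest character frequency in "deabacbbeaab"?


Input: deabacbbeaab
Character counts:
  'a': 4
  'b': 4
  'c': 1
  'd': 1
  'e': 2
Maximum frequency: 4

4


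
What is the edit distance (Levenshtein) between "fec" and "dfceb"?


Computing edit distance: "fec" -> "dfceb"
DP table:
           d    f    c    e    b
      0    1    2    3    4    5
  f   1    1    1    2    3    4
  e   2    2    2    2    2    3
  c   3    3    3    2    3    3
Edit distance = dp[3][5] = 3

3


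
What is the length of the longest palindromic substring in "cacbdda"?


Input: "cacbdda"
Checking substrings for palindromes:
  [0:3] "cac" (len 3) => palindrome
  [4:6] "dd" (len 2) => palindrome
Longest palindromic substring: "cac" with length 3

3


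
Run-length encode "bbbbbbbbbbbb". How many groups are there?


Input: bbbbbbbbbbbb
Scanning for consecutive runs:
  Group 1: 'b' x 12 (positions 0-11)
Total groups: 1

1


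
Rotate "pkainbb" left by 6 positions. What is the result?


Input: "pkainbb", rotate left by 6
First 6 characters: "pkainb"
Remaining characters: "b"
Concatenate remaining + first: "b" + "pkainb" = "bpkainb"

bpkainb


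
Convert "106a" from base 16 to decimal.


Input: "106a" in base 16
Positional expansion:
  Digit '1' (value 1) x 16^3 = 4096
  Digit '0' (value 0) x 16^2 = 0
  Digit '6' (value 6) x 16^1 = 96
  Digit 'a' (value 10) x 16^0 = 10
Sum = 4202

4202


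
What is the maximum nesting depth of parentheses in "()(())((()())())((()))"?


Input: "()(())((()())())((()))"
Tracking depth:
  Position 0 '(': depth becomes 1
  Position 1 ')': depth becomes 0
  Position 2 '(': depth becomes 1
  Position 3 '(': depth becomes 2
  Position 4 ')': depth becomes 1
  Position 5 ')': depth becomes 0
  Position 6 '(': depth becomes 1
  Position 7 '(': depth becomes 2
  Position 8 '(': depth becomes 3
  Position 9 ')': depth becomes 2
  Position 10 '(': depth becomes 3
  Position 11 ')': depth becomes 2
  Position 12 ')': depth becomes 1
  Position 13 '(': depth becomes 2
  Position 14 ')': depth becomes 1
  Position 15 ')': depth becomes 0
  Position 16 '(': depth becomes 1
  Position 17 '(': depth becomes 2
  Position 18 '(': depth becomes 3
  Position 19 ')': depth becomes 2
  Position 20 ')': depth becomes 1
  Position 21 ')': depth becomes 0
Maximum depth reached: 3

3


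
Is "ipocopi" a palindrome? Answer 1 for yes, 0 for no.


Input: ipocopi
Reversed: ipocopi
  Compare pos 0 ('i') with pos 6 ('i'): match
  Compare pos 1 ('p') with pos 5 ('p'): match
  Compare pos 2 ('o') with pos 4 ('o'): match
Result: palindrome

1


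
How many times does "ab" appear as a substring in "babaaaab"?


Searching for "ab" in "babaaaab"
Scanning each position:
  Position 0: "ba" => no
  Position 1: "ab" => MATCH
  Position 2: "ba" => no
  Position 3: "aa" => no
  Position 4: "aa" => no
  Position 5: "aa" => no
  Position 6: "ab" => MATCH
Total occurrences: 2

2


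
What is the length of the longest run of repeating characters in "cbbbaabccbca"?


Input: "cbbbaabccbca"
Scanning for longest run:
  Position 1 ('b'): new char, reset run to 1
  Position 2 ('b'): continues run of 'b', length=2
  Position 3 ('b'): continues run of 'b', length=3
  Position 4 ('a'): new char, reset run to 1
  Position 5 ('a'): continues run of 'a', length=2
  Position 6 ('b'): new char, reset run to 1
  Position 7 ('c'): new char, reset run to 1
  Position 8 ('c'): continues run of 'c', length=2
  Position 9 ('b'): new char, reset run to 1
  Position 10 ('c'): new char, reset run to 1
  Position 11 ('a'): new char, reset run to 1
Longest run: 'b' with length 3

3
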